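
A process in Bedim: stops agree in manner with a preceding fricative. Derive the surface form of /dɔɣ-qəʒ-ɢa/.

[dɔɣχəʒʁa]

/q/ is a voiceless uvular stop. The preceding trigger /ɣ/ is a fricative, so /q/ must become a fricative as well.
Changing only its manner to fricative gives [χ] — the voiceless uvular fricative.
At the second juncture, /ɢ/ likewise becomes [ʁ] adjacent to /ʒ/.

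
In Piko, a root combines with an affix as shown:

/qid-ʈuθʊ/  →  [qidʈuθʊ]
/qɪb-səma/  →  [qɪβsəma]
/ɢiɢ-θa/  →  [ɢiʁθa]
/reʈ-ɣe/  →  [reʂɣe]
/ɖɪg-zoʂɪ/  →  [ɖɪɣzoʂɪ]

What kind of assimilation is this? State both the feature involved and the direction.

Comparing underlying and surface forms, /b/ → [β] is the alternation; the neighbouring /s/ is constant.
The change stop → fricative matches the manner of the following /s/, identifying this as manner assimilation.
Place and voice are unchanged, so the assimilation is partial, not total.
The other alternating forms pattern the same way: /ɢ/ → [ʁ] before /θ/ (stop → fricative, matching a fricative); /ʈ/ → [ʂ] before /ɣ/ (stop → fricative, matching a fricative); /g/ → [ɣ] before /z/ (stop → fricative, matching a fricative) — only manner changes, and always toward the following segment.
Nothing changes in [qidʈuθʊ]: there the adjacent consonants already agree in manner (/d/ and /ʈ/ are both stops), so this form is consistent with the same rule.
Since the segment that changes precedes the conditioning segment, the assimilation is regressive.

regressive manner assimilation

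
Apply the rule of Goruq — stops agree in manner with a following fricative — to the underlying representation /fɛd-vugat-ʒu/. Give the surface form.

[fɛzvugasʒu]

/d/ is a voiced alveolar stop. The following trigger /v/ is a fricative, so /d/ must become a fricative as well.
The voiced alveolar fricative is [z], so /d/ → [z].
At the second juncture, /t/ likewise becomes [s] adjacent to /ʒ/.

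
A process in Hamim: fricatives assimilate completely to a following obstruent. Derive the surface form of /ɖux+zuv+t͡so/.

[ɖuzzut͡st͡so]

/x/ is the segment targeted by the rule; it sits immediately before /z/, so it assimilates completely and surfaces as [z].
The same rule applies at the second boundary: /v/ → [t͡s] next to /t͡s/.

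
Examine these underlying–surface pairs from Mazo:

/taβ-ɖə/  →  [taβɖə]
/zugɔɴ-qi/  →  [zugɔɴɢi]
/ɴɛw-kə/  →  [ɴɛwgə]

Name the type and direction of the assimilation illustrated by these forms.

The segment that alternates is /q/, which surfaces as [ɢ] when adjacent to /ɴ/.
/q/ is voiceless while /ɴ/ is voiced; the output [ɢ] is voiced, matching the trigger — so the feature that spreads is voicing.
Place and manner are unchanged, so the assimilation is partial, not total.
The other alternating form patterns the same way: /k/ → [g] after /w/ (voiceless → voiced, matching voiced) — only voicing changes, and always toward the preceding segment.
No alternation appears in [taβɖə]: there the adjacent consonants already agree in voicing (/ɖ/ and /β/ are both voiced), so this form is consistent with the same rule.
Since the segment that changes follows the conditioning segment, the assimilation is progressive.

progressive voicing assimilation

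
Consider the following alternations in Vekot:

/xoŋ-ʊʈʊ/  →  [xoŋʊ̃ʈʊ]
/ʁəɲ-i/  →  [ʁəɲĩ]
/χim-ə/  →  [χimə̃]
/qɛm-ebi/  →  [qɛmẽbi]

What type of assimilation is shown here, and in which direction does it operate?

progressive nasality assimilation (vowel nasalisation)

The vowel /ʊ/ surfaces as nasalised [ʊ̃] next to the preceding nasal /ŋ/ — it has acquired the [+nasal] feature of its neighbour.
Likewise in the remaining data: /i/ → [ĩ] after /ɲ/; /ə/ → [ə̃] after /m/; /e/ → [ẽ] after /m/ — each time a vowel is nasalised next to a preceding nasal.
Because the conditioning nasal is to the left of the vowel that changes, the process is progressive (perseverative).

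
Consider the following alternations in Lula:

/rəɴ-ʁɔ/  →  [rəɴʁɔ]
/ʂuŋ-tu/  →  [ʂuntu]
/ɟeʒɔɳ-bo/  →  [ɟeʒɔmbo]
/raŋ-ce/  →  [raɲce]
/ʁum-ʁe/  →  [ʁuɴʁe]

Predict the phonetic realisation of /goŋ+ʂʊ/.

[goɳʂʊ]

The data show regressive place assimilation: /ŋ/ → [n] before /t/; /ɳ/ → [m] before /b/; /ŋ/ → [ɲ] before /c/; /m/ → [ɴ] before /ʁ/. In each pair only place changes, matching the following consonant, while manner and voice stay constant.
No alternation appears in [rəɴʁɔ]: there the adjacent consonants already agree in place (/ɴ/ and /ʁ/ are both uvular), so this form is consistent with the same rule.
/ŋ/ is a voiced velar nasal. The following trigger /ʂ/ is retroflex, so /ŋ/ must become retroflex as well.
The voiced retroflex nasal is [ɳ], so /ŋ/ → [ɳ].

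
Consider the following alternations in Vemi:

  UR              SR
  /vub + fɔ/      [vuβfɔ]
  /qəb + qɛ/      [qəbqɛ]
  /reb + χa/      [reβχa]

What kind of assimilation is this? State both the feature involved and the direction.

Underlying /b/ is realised as [β] next to /f/; /f/ itself does not change.
The change stop → fricative matches the manner of the following /f/, identifying this as manner assimilation.
Place and voice are unchanged, so the assimilation is partial, not total.
The same holds elsewhere in the data: /b/ → [β] before /χ/ (stop → fricative, matching a fricative) — only manner changes, and always toward the following segment.
Nothing changes in [qəbqɛ]: there the adjacent consonants already agree in manner (/b/ and /q/ are both stops), so this form is consistent with the same rule.
Since the segment that changes precedes the conditioning segment, the assimilation is regressive.

regressive manner assimilation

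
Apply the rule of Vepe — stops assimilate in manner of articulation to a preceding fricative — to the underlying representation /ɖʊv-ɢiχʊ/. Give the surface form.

[ɖʊvʁiχʊ]

/ɢ/ is a voiced uvular stop. The preceding trigger /v/ is a fricative, so /ɢ/ must become a fricative as well.
The voiced uvular fricative is [ʁ], so /ɢ/ → [ʁ].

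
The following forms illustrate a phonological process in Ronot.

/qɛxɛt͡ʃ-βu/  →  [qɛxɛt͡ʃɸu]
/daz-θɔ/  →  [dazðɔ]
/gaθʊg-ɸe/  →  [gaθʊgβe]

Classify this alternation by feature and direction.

The segment that alternates is /β/, which surfaces as [ɸ] when adjacent to /t͡ʃ/.
The change voiced → voiceless matches the voicing of the preceding /t͡ʃ/, identifying this as voicing assimilation.
Place and manner are unchanged, so the assimilation is partial, not total.
The same holds elsewhere in the data: /θ/ → [ð] after /z/ (voiceless → voiced, matching voiced); /ɸ/ → [β] after /g/ (voiceless → voiced, matching voiced) — only voicing changes, and always toward the preceding segment.
Since the segment that changes follows the conditioning segment, the assimilation is progressive.

progressive voicing assimilation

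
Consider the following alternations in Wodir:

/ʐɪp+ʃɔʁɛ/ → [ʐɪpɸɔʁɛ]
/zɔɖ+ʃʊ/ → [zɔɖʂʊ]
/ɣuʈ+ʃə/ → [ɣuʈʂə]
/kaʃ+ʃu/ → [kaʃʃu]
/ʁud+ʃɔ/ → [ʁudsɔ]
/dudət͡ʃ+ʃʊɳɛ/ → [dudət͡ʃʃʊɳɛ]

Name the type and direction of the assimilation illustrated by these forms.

progressive place assimilation

Comparing underlying and surface forms, /ʃ/ → [ɸ] is the alternation; the neighbouring /p/ is constant.
The change postalveolar → bilabial matches the place of the preceding /p/, identifying this as place assimilation.
Manner and voice are unchanged, so the assimilation is partial, not total.
Checking the remaining alternations: /ʃ/ → [ʂ] after /ɖ/ (postalveolar → retroflex, matching retroflex); /ʃ/ → [ʂ] after /ʈ/ (postalveolar → retroflex, matching retroflex); /ʃ/ → [s] after /d/ (postalveolar → alveolar, matching alveolar) — only place changes, and always toward the preceding segment.
No alternation appears in [kaʃʃu], [dudət͡ʃʃʊɳɛ]: there the adjacent consonants already agree in place (/ʃ/ and /ʃ/ are both postalveolar; /ʃ/ and /t͡ʃ/ are both postalveolar), so these forms are consistent with the same rule.
Since the segment that changes follows the conditioning segment, the assimilation is progressive.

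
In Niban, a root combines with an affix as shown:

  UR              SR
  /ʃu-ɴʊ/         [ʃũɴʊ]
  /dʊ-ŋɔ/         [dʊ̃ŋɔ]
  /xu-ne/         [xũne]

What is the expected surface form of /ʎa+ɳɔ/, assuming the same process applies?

[ʎãɳɔ]

The data show regressive nasality assimilation (vowel nasalisation): /u/ → [ũ] before /ɴ/; /ʊ/ → [ʊ̃] before /ŋ/; /u/ → [ũ] before /n/ — a vowel is nasalised by an immediately following nasal consonant.
/a/ sits next to the nasal /ɳ/ and is therefore nasalised to [ã].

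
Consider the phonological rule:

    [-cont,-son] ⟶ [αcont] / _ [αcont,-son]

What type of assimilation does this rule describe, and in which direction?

regressive manner assimilation

The rule copies [cont] (continuancy) from the environment onto the target stops; since [±cont] encodes the stop/fricative manner contrast, the assimilating dimension is manner.
Since the environment is written after the underscore, the trigger follows the target; the direction is regressive.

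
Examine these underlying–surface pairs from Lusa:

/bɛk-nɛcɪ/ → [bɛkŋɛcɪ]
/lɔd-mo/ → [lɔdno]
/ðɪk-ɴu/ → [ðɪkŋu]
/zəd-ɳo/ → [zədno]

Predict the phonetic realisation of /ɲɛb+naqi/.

[ɲɛbmaqi]

The data show progressive place assimilation: /n/ → [ŋ] after /k/; /m/ → [n] after /d/; /ɴ/ → [ŋ] after /k/; /ɳ/ → [n] after /d/. In each pair only place changes, matching the preceding consonant, while manner and voice stay constant.
/n/ is a voiced alveolar nasal. The preceding trigger /b/ is bilabial, so /n/ must become bilabial as well.
Changing only its place to bilabial gives [m] — the voiced bilabial nasal.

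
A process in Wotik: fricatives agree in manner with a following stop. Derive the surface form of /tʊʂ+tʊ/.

[tʊʈtʊ]

/ʂ/ is a voiceless retroflex fricative. The following trigger /t/ is a stop, so /ʂ/ must become a stop as well.
A voiceless retroflex stop is [ʈ], so the surface segment is [ʈ].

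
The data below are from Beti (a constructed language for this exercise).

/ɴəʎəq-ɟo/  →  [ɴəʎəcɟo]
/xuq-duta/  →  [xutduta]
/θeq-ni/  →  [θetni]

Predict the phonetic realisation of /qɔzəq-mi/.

The data show regressive place assimilation: /q/ → [c] before /ɟ/; /q/ → [t] before /d/; /q/ → [t] before /n/. In each pair only place changes, matching the following consonant, while manner and voice stay constant.
/q/ is a voiceless uvular stop. The following trigger /m/ is bilabial, so /q/ must become bilabial as well.
Changing only its place to bilabial gives [p] — the voiceless bilabial stop.

[qɔzəpmi]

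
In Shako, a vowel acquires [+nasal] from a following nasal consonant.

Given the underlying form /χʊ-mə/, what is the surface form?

[χʊ̃mə]

/ʊ/ sits next to the nasal /m/ and is therefore nasalised to [ʊ̃].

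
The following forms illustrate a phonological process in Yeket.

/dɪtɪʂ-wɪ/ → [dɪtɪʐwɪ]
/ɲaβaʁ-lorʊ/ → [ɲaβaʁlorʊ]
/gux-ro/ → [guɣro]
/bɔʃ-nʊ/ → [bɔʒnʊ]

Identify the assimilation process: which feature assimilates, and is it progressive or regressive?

regressive voicing assimilation

Comparing underlying and surface forms, /ʂ/ → [ʐ] is the alternation; the neighbouring /w/ is constant.
/ʂ/ is voiceless while /w/ is voiced; the output [ʐ] is voiced, matching the trigger — so the feature that spreads is voicing.
Place and manner are unchanged, so the assimilation is partial, not total.
The other alternating forms pattern the same way: /x/ → [ɣ] before /r/ (voiceless → voiced, matching voiced); /ʃ/ → [ʒ] before /n/ (voiceless → voiced, matching voiced) — only voicing changes, and always toward the following segment.
No alternation appears in [ɲaβaʁlorʊ]: there the adjacent consonants already agree in voicing (/ʁ/ and /l/ are both voiced), so this form is consistent with the same rule.
The trigger is the following segment, so the direction is regressive (anticipatory).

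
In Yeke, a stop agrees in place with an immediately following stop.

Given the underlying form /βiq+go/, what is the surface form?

[βikgo]

/q/ is a voiceless uvular stop. The following trigger /g/ is velar, so /q/ must become velar as well.
Changing only its place to velar gives [k] — the voiceless velar stop.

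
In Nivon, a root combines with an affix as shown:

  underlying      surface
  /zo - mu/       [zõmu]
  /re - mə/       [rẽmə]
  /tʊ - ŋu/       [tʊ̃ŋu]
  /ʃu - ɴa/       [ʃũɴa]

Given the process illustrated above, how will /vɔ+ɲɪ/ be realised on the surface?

The data show regressive nasality assimilation (vowel nasalisation): /o/ → [õ] before /m/; /e/ → [ẽ] before /m/; /ʊ/ → [ʊ̃] before /ŋ/; /u/ → [ũ] before /ɴ/ — a vowel is nasalised by an immediately following nasal consonant.
/ɔ/ sits next to the nasal /ɲ/ and is therefore nasalised to [ɔ̃].

[vɔ̃ɲɪ]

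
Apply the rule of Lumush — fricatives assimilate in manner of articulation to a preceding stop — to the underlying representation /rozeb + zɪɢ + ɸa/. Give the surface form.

The rule targets /z/ (voiced alveolar fricative), which sits after the trigger /b/ (stop).
Changing only its manner to stop gives [d] — the voiced alveolar stop.
At the second juncture, /ɸ/ likewise becomes [p] adjacent to /ɢ/.

[rozebdɪɢpa]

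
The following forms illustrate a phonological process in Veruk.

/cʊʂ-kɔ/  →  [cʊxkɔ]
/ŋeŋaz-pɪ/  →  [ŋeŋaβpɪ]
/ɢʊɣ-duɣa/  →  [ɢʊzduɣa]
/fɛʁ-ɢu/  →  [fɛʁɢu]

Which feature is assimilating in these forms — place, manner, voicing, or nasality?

place

Underlying /ʂ/ is realised as [x] next to /k/; /k/ itself does not change.
/ʂ/ is retroflex while /k/ is velar; the output [x] is velar, matching the trigger — so the feature that spreads is place.
The other alternating forms pattern the same way: /z/ → [β] before /p/ (alveolar → bilabial, matching bilabial); /ɣ/ → [z] before /d/ (velar → alveolar, matching alveolar) — only place changes, and always toward the following segment.
No alternation appears in [fɛʁɢu]: there the adjacent consonants already agree in place (/ʁ/ and /ɢ/ are both uvular), so this form is consistent with the same rule.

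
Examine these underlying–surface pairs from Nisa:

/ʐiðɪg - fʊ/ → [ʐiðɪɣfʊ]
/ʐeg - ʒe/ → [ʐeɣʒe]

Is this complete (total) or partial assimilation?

The segment that alternates is /g/, which surfaces as [ɣ] when adjacent to /f/.
/g/ is a stop while /f/ is a fricative; the output [ɣ] is a fricative, matching the trigger — so the feature that spreads is manner.
Place and voice are unchanged, so the assimilation is partial, not total.
Checking the remaining alternation: /g/ → [ɣ] before /ʒ/ (stop → fricative, matching a fricative) — only manner changes, and always toward the following segment.

partial assimilation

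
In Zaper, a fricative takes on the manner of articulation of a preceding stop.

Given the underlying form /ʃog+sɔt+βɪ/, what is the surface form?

[ʃogtɔtbɪ]

/s/ is a voiceless alveolar fricative. The preceding trigger /g/ is a stop, so /s/ must become a stop as well.
The voiceless alveolar stop is [t], so /s/ → [t].
At the second juncture, /β/ likewise becomes [b] adjacent to /t/.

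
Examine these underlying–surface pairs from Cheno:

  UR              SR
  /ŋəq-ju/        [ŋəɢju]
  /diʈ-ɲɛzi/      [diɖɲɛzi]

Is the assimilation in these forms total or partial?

The segment that alternates is /q/, which surfaces as [ɢ] when adjacent to /j/.
The change voiceless → voiced matches the voicing of the following /j/, identifying this as voicing assimilation.
Place and manner are unchanged, so the assimilation is partial, not total.
Checking the remaining alternation: /ʈ/ → [ɖ] before /ɲ/ (voiceless → voiced, matching voiced) — only voicing changes, and always toward the following segment.

partial assimilation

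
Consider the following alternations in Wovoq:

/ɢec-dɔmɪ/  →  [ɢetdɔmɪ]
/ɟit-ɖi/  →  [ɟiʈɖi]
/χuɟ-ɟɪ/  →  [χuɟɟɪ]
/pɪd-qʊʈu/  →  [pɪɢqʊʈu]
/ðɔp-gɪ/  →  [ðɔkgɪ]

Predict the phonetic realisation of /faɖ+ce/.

[faɟce]

The data show regressive place assimilation: /c/ → [t] before /d/; /t/ → [ʈ] before /ɖ/; /d/ → [ɢ] before /q/; /p/ → [k] before /g/. In each pair only place changes, matching the following consonant, while manner and voice stay constant.
No alternation appears in [χuɟɟɪ]: there the adjacent consonants already agree in place (/ɟ/ and /ɟ/ are both palatal), so this form is consistent with the same rule.
/ɖ/ is a voiced retroflex stop. The following trigger /c/ is palatal, so /ɖ/ must become palatal as well.
Changing only its place to palatal gives [ɟ] — the voiced palatal stop.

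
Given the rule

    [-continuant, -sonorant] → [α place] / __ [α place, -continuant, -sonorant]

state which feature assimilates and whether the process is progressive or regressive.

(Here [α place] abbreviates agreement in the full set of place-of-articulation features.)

regressive place assimilation

The shared variable α links the value of the place features (abbreviated [place]) on the target to the same value on the neighbouring segment, so place is the feature that assimilates.
The conditioning segment sits to the right of the focus bar, meaning the trigger follows the segment that changes — regressive assimilation.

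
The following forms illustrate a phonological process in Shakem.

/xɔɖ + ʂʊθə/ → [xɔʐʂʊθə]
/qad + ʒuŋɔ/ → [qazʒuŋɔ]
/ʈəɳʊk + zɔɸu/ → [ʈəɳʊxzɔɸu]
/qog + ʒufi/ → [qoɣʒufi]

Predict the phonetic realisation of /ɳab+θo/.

[ɳaβθo]

The data show regressive manner assimilation: /ɖ/ → [ʐ] before /ʂ/; /d/ → [z] before /ʒ/; /k/ → [x] before /z/; /g/ → [ɣ] before /ʒ/. In each pair only manner changes, matching the following consonant, while place and voice stay constant.
The rule targets /b/ (voiced bilabial stop), which sits before the trigger /θ/ (fricative).
Changing only its manner to fricative gives [β] — the voiced bilabial fricative.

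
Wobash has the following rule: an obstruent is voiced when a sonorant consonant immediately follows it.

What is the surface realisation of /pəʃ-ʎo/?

[pəʒʎo]

/ʃ/ is a voiceless postalveolar fricative. The following trigger /ʎ/ is voiced, so /ʃ/ must become voiced as well.
A voiced postalveolar fricative is [ʒ], so the surface segment is [ʒ].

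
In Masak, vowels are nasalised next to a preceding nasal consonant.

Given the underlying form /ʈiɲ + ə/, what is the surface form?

/ə/ sits next to the nasal /ɲ/ and is therefore nasalised to [ə̃].

[ʈiɲə̃]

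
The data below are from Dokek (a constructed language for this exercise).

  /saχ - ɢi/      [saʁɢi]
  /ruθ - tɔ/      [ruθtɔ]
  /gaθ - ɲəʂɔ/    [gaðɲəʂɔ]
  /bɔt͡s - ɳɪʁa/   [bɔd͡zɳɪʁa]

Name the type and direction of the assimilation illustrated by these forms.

regressive voicing assimilation

Comparing underlying and surface forms, /χ/ → [ʁ] is the alternation; the neighbouring /ɢ/ is constant.
/χ/ is voiceless while /ɢ/ is voiced; the output [ʁ] is voiced, matching the trigger — so the feature that spreads is voicing.
Place and manner are unchanged, so the assimilation is partial, not total.
Checking the remaining alternations: /θ/ → [ð] before /ɲ/ (voiceless → voiced, matching voiced); /t͡s/ → [d͡z] before /ɳ/ (voiceless → voiced, matching voiced) — only voicing changes, and always toward the following segment.
Nothing changes in [ruθtɔ]: there the adjacent consonants already agree in voicing (/θ/ and /t/ are both voiceless), so this form is consistent with the same rule.
The trigger is the following segment, so the direction is regressive (anticipatory).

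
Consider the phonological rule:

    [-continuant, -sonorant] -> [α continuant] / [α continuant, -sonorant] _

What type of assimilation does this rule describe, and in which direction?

progressive manner assimilation

The shared variable α links the value of [continuant] on the target to that of the neighbouring obstruent. [continuant] distinguishes stops from fricatives — a manner-of-articulation feature — so this is manner assimilation.
Since the environment is written before the underscore, the trigger precedes the target; the direction is progressive.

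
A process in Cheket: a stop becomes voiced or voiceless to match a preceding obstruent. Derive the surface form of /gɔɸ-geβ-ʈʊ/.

[gɔɸkeβɖʊ]

/g/ is a voiced velar stop. The preceding trigger /ɸ/ is voiceless, so /g/ must become voiceless as well.
The voiceless velar stop is [k], so /g/ → [k].
The same rule applies at the second boundary: /ʈ/ → [ɖ] next to /β/.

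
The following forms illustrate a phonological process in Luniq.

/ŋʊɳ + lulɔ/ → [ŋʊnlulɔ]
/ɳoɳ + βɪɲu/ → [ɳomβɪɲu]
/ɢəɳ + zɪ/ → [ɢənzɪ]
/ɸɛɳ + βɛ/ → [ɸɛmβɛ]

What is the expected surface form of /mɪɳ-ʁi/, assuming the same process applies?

[mɪɴʁi]

The data show regressive place assimilation: /ɳ/ → [n] before /l/; /ɳ/ → [m] before /β/; /ɳ/ → [n] before /z/. In each pair only place changes, matching the following consonant, while manner and voice stay constant.
The rule targets /ɳ/ (voiced retroflex nasal), which sits before the trigger /ʁ/ (uvular).
Changing only its place to uvular gives [ɴ] — the voiced uvular nasal.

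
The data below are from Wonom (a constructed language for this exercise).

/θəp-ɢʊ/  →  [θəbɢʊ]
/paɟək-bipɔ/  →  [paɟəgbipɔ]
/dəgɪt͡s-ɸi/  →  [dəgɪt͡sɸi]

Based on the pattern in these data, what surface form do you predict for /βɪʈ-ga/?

[βɪɖga]

The data show regressive voicing assimilation: /p/ → [b] before /ɢ/; /k/ → [g] before /b/. In each pair only voicing changes, matching the following consonant, while place and manner stay constant.
Nothing changes in [dəgɪt͡sɸi]: there the adjacent consonants already agree in voicing (/t͡s/ and /ɸ/ are both voiceless), so this form is consistent with the same rule.
/ʈ/ is a voiceless retroflex stop. The following trigger /g/ is voiced, so /ʈ/ must become voiced as well.
Changing only its voicing to voiced gives [ɖ] — the voiced retroflex stop.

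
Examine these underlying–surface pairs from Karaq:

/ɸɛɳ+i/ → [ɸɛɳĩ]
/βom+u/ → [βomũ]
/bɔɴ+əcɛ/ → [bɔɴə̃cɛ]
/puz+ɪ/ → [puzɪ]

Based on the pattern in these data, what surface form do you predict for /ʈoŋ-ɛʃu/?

The data show progressive nasality assimilation (vowel nasalisation): /i/ → [ĩ] after /ɳ/; /u/ → [ũ] after /m/; /ə/ → [ə̃] after /ɴ/ — a vowel is nasalised by an immediately preceding nasal consonant.
No change occurs in [puzɪ] because the vowel at the boundary is adjacent to an oral consonant, not a nasal (/ɪ/ next to /z/).
/ɛ/ sits next to the nasal /ŋ/ and is therefore nasalised to [ɛ̃].

[ʈoŋɛ̃ʃu]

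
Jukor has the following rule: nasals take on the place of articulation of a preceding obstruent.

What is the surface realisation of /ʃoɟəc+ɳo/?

[ʃoɟəcɲo]

The rule targets /ɳ/ (voiced retroflex nasal), which sits after the trigger /c/ (palatal).
Changing only its place to palatal gives [ɲ] — the voiced palatal nasal.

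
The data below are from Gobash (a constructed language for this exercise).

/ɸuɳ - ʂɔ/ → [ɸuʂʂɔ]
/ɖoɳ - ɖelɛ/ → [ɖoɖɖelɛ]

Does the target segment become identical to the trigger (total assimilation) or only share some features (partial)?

total assimilation

The segment that alternates is /ɳ/, which surfaces as [ʂ] when adjacent to /ʂ/.
The output [ʂ] is identical to the trigger /ʂ/ — every feature (place, manner, voicing) has been copied — so this is total assimilation.
The other form behaves the same way: /ɳ/ → [ɖ] before /ɖ/ — in each case the output is a copy of the following consonant.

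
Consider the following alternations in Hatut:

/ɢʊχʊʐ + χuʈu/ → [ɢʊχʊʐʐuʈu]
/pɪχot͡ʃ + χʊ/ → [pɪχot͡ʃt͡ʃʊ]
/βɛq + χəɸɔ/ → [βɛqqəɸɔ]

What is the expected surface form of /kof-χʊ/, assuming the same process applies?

The data show progressive total assimilation (/χ/ → [ʐ] after /ʐ/; /χ/ → [t͡ʃ] after /t͡ʃ/; /χ/ → [q] after /q/): in every case the target segment becomes identical to its preceding neighbour, copying more than a single feature.
/χ/ is the segment targeted by the rule; it sits immediately after /f/, so it assimilates completely and surfaces as [f].

[koffʊ]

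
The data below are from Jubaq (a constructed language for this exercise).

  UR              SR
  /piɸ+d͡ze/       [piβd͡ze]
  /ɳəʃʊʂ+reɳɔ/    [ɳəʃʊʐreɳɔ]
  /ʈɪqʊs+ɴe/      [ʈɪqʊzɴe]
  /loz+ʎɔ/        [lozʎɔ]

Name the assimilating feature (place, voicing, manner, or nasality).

voicing

The segment that alternates is /ɸ/, which surfaces as [β] when adjacent to /d͡z/.
The change voiceless → voiced matches the voicing of the following /d͡z/, identifying this as voicing assimilation.
The other alternating forms pattern the same way: /ʂ/ → [ʐ] before /r/ (voiceless → voiced, matching voiced); /s/ → [z] before /ɴ/ (voiceless → voiced, matching voiced) — only voicing changes, and always toward the following segment.
Nothing changes in [lozʎɔ]: there the adjacent consonants already agree in voicing (/z/ and /ʎ/ are both voiced), so this form is consistent with the same rule.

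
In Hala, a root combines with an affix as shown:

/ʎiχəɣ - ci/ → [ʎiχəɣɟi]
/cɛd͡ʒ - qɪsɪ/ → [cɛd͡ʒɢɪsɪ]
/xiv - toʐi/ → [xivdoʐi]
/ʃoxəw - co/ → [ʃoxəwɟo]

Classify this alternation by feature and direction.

Comparing underlying and surface forms, /c/ → [ɟ] is the alternation; the neighbouring /ɣ/ is constant.
/c/ is voiceless while /ɣ/ is voiced; the output [ɟ] is voiced, matching the trigger — so the feature that spreads is voicing.
Place and manner are unchanged, so the assimilation is partial, not total.
The same holds elsewhere in the data: /q/ → [ɢ] after /d͡ʒ/ (voiceless → voiced, matching voiced); /t/ → [d] after /v/ (voiceless → voiced, matching voiced); /c/ → [ɟ] after /w/ (voiceless → voiced, matching voiced) — only voicing changes, and always toward the preceding segment.
Since the segment that changes follows the conditioning segment, the assimilation is progressive.

progressive voicing assimilation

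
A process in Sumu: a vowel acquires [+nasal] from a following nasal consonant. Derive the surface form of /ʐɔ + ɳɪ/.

/ɔ/ sits next to the nasal /ɳ/ and is therefore nasalised to [ɔ̃].

[ʐɔ̃ɳɪ]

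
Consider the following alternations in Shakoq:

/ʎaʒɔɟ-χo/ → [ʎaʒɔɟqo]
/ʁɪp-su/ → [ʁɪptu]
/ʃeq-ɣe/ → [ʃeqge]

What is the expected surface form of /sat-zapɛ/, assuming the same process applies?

[satdapɛ]

The data show progressive manner assimilation: /χ/ → [q] after /ɟ/; /s/ → [t] after /p/; /ɣ/ → [g] after /q/. In each pair only manner changes, matching the preceding consonant, while place and voice stay constant.
The rule targets /z/ (voiced alveolar fricative), which sits after the trigger /t/ (stop).
The voiced alveolar stop is [d], so /z/ → [d].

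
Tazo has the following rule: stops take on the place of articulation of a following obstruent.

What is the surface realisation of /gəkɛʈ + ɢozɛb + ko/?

[gəkɛqɢozɛgko]

/ʈ/ is a voiceless retroflex stop. The following trigger /ɢ/ is uvular, so /ʈ/ must become uvular as well.
The voiceless uvular stop is [q], so /ʈ/ → [q].
At the second juncture, /b/ likewise becomes [g] adjacent to /k/.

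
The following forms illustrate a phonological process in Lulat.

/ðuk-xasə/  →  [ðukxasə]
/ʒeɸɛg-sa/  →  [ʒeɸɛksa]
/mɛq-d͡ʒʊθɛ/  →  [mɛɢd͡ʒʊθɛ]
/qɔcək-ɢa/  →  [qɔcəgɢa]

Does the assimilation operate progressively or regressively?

regressive

Underlying /g/ is realised as [k] next to /s/; /s/ itself does not change.
The change voiced → voiceless matches the voicing of the following /s/, identifying this as voicing assimilation.
The same holds elsewhere in the data: /q/ → [ɢ] before /d͡ʒ/ (voiceless → voiced, matching voiced); /k/ → [g] before /ɢ/ (voiceless → voiced, matching voiced) — only voicing changes, and always toward the following segment.
No alternation appears in [ðukxasə]: there the adjacent consonants already agree in voicing (/k/ and /x/ are both voiceless), so this form is consistent with the same rule.
Since the segment that changes precedes the conditioning segment, the assimilation is regressive.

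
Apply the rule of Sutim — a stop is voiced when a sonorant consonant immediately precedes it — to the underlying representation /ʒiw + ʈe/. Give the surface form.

[ʒiwɖe]

The rule targets /ʈ/ (voiceless retroflex stop), which sits after the trigger /w/ (voiced).
A voiced retroflex stop is [ɖ], so the surface segment is [ɖ].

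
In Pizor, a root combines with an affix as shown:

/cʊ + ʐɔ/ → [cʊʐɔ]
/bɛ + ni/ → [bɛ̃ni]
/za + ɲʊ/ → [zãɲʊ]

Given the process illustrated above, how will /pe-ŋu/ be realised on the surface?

The data show regressive nasality assimilation (vowel nasalisation): /ɛ/ → [ɛ̃] before /n/; /a/ → [ã] before /ɲ/ — a vowel is nasalised by an immediately following nasal consonant.
No change occurs in [cʊʐɔ] because the vowel at the boundary is adjacent to an oral consonant, not a nasal (/ʊ/ next to /ʐ/).
The vowel /e/ is adjacent to the following nasal /ŋ/, so it acquires [+nasal] and surfaces as [ẽ].

[pẽŋu]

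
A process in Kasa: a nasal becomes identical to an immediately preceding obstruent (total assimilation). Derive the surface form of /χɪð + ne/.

/n/ is the segment targeted by the rule; it sits immediately after /ð/, so it assimilates completely and surfaces as [ð].

[χɪððe]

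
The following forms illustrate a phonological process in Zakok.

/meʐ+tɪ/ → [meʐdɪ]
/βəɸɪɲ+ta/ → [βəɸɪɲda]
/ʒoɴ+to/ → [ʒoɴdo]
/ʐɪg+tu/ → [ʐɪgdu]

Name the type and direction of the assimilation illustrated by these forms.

progressive voicing assimilation

The segment that alternates is /t/, which surfaces as [d] when adjacent to /ʐ/.
/t/ is voiceless while /ʐ/ is voiced; the output [d] is voiced, matching the trigger — so the feature that spreads is voicing.
Place and manner are unchanged, so the assimilation is partial, not total.
The same holds elsewhere in the data: /t/ → [d] after /ɲ/ (voiceless → voiced, matching voiced); /t/ → [d] after /ɴ/ (voiceless → voiced, matching voiced); /t/ → [d] after /g/ (voiceless → voiced, matching voiced) — only voicing changes, and always toward the preceding segment.
The trigger is the preceding segment, so the direction is progressive (perseverative).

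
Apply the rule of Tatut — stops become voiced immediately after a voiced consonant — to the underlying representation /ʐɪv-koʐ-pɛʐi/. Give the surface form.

The rule targets /k/ (voiceless velar stop), which sits after the trigger /v/ (voiced).
A voiced velar stop is [g], so the surface segment is [g].
At the second juncture, /p/ likewise becomes [b] adjacent to /ʐ/.

[ʐɪvgoʐbɛʐi]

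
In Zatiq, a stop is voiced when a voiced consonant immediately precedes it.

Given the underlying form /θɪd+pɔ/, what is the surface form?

[θɪdbɔ]

/p/ is a voiceless bilabial stop. The preceding trigger /d/ is voiced, so /p/ must become voiced as well.
The voiced bilabial stop is [b], so /p/ → [b].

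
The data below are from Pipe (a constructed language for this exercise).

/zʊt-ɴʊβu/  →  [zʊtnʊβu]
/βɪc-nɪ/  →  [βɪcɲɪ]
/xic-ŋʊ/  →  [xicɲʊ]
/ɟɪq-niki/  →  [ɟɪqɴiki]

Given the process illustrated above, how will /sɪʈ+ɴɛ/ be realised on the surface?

The data show progressive place assimilation: /ɴ/ → [n] after /t/; /n/ → [ɲ] after /c/; /ŋ/ → [ɲ] after /c/; /n/ → [ɴ] after /q/. In each pair only place changes, matching the preceding consonant, while manner and voice stay constant.
/ɴ/ is a voiced uvular nasal. The preceding trigger /ʈ/ is retroflex, so /ɴ/ must become retroflex as well.
Changing only its place to retroflex gives [ɳ] — the voiced retroflex nasal.

[sɪʈɳɛ]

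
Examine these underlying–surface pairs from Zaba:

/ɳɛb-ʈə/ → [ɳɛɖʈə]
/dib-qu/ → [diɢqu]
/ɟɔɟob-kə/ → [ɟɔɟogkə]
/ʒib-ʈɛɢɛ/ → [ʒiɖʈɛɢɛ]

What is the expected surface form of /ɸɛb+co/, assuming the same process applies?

The data show regressive place assimilation: /b/ → [ɖ] before /ʈ/; /b/ → [ɢ] before /q/; /b/ → [g] before /k/. In each pair only place changes, matching the following consonant, while manner and voice stay constant.
/b/ is a voiced bilabial stop. The following trigger /c/ is palatal, so /b/ must become palatal as well.
A voiced palatal stop is [ɟ], so the surface segment is [ɟ].

[ɸɛɟco]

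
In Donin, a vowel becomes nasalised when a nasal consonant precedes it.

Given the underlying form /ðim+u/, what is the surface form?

[ðimũ]

/u/ sits next to the nasal /m/ and is therefore nasalised to [ũ].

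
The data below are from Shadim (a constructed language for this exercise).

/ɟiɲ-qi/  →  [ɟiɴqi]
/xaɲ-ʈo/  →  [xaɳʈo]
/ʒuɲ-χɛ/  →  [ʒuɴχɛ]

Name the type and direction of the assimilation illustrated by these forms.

Underlying /ɲ/ is realised as [ɴ] next to /q/; /q/ itself does not change.
/ɲ/ is palatal while /q/ is uvular; the output [ɴ] is uvular, matching the trigger — so the feature that spreads is place.
Manner and voice are unchanged, so the assimilation is partial, not total.
Checking the remaining alternations: /ɲ/ → [ɳ] before /ʈ/ (palatal → retroflex, matching retroflex); /ɲ/ → [ɴ] before /χ/ (palatal → uvular, matching uvular) — only place changes, and always toward the following segment.
Since the segment that changes precedes the conditioning segment, the assimilation is regressive.

regressive place assimilation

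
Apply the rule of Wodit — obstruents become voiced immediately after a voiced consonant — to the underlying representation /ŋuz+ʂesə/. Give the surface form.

The rule targets /ʂ/ (voiceless retroflex fricative), which sits after the trigger /z/ (voiced).
A voiced retroflex fricative is [ʐ], so the surface segment is [ʐ].

[ŋuzʐesə]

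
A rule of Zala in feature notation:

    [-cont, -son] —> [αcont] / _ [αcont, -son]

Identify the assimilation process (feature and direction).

regressive manner assimilation

The shared variable α links the value of [cont] on the target to that of the neighbouring obstruent. [cont] distinguishes stops from fricatives — a manner-of-articulation feature — so this is manner assimilation.
The conditioning segment sits to the right of the focus bar, meaning the trigger follows the segment that changes — regressive assimilation.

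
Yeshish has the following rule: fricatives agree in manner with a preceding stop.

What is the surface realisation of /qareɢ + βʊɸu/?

[qareɢbʊɸu]

The rule targets /β/ (voiced bilabial fricative), which sits after the trigger /ɢ/ (stop).
The voiced bilabial stop is [b], so /β/ → [b].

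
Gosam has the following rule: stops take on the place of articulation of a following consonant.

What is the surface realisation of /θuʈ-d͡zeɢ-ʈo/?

[θutd͡zeɖʈo]

/ʈ/ is a voiceless retroflex stop. The following trigger /d͡z/ is alveolar, so /ʈ/ must become alveolar as well.
The voiceless alveolar stop is [t], so /ʈ/ → [t].
The same rule applies at the second boundary: /ɢ/ → [ɖ] next to /ʈ/.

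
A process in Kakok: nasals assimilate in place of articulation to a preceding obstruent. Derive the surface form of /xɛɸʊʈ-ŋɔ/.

/ŋ/ is a voiced velar nasal. The preceding trigger /ʈ/ is retroflex, so /ŋ/ must become retroflex as well.
The voiced retroflex nasal is [ɳ], so /ŋ/ → [ɳ].

[xɛɸʊʈɳɔ]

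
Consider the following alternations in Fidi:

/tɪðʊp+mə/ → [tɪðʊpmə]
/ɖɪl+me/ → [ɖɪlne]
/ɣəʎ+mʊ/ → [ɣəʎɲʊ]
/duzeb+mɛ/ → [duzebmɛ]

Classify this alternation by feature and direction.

progressive place assimilation

Comparing underlying and surface forms, /m/ → [n] is the alternation; the neighbouring /l/ is constant.
The change bilabial → alveolar matches the place of the preceding /l/, identifying this as place assimilation.
Manner and voice are unchanged, so the assimilation is partial, not total.
Checking the remaining alternation: /m/ → [ɲ] after /ʎ/ (bilabial → palatal, matching palatal) — only place changes, and always toward the preceding segment.
No alternation appears in [tɪðʊpmə], [duzebmɛ]: there the adjacent consonants already agree in place (/m/ and /p/ are both bilabial; /m/ and /b/ are both bilabial), so these forms are consistent with the same rule.
Since the segment that changes follows the conditioning segment, the assimilation is progressive.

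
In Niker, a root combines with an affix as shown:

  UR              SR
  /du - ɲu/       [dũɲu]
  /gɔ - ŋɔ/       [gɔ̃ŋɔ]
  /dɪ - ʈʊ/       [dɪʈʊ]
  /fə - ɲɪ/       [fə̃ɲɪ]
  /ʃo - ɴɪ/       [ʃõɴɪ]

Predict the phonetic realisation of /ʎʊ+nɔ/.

[ʎʊ̃nɔ]

The data show regressive nasality assimilation (vowel nasalisation): /u/ → [ũ] before /ɲ/; /ɔ/ → [ɔ̃] before /ŋ/; /ə/ → [ə̃] before /ɲ/; /o/ → [õ] before /ɴ/ — a vowel is nasalised by an immediately following nasal consonant.
No change occurs in [dɪʈʊ] because the vowel at the boundary is adjacent to an oral consonant, not a nasal (/ɪ/ next to /ʈ/).
/ʊ/ sits next to the nasal /n/ and is therefore nasalised to [ʊ̃].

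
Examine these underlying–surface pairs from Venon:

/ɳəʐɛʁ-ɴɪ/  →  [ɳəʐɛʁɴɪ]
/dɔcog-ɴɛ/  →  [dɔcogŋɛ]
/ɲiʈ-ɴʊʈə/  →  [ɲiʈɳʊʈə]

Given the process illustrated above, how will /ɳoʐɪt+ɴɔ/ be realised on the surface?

The data show progressive place assimilation: /ɴ/ → [ŋ] after /g/; /ɴ/ → [ɳ] after /ʈ/. In each pair only place changes, matching the preceding consonant, while manner and voice stay constant.
Nothing changes in [ɳəʐɛʁɴɪ]: there the adjacent consonants already agree in place (/ɴ/ and /ʁ/ are both uvular), so this form is consistent with the same rule.
/ɴ/ is a voiced uvular nasal. The preceding trigger /t/ is alveolar, so /ɴ/ must become alveolar as well.
The voiced alveolar nasal is [n], so /ɴ/ → [n].

[ɳoʐɪtnɔ]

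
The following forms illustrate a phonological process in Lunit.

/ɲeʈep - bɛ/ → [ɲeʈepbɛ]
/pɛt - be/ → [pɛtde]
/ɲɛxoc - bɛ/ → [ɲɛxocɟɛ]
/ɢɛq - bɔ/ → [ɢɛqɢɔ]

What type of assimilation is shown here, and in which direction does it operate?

Underlying /b/ is realised as [d] next to /t/; /t/ itself does not change.
The change bilabial → alveolar matches the place of the preceding /t/, identifying this as place assimilation.
Manner and voice are unchanged, so the assimilation is partial, not total.
The same holds elsewhere in the data: /b/ → [ɟ] after /c/ (bilabial → palatal, matching palatal); /b/ → [ɢ] after /q/ (bilabial → uvular, matching uvular) — only place changes, and always toward the preceding segment.
Nothing changes in [ɲeʈepbɛ]: there the adjacent consonants already agree in place (/b/ and /p/ are both bilabial), so this form is consistent with the same rule.
The trigger is the preceding segment, so the direction is progressive (perseverative).

progressive place assimilation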